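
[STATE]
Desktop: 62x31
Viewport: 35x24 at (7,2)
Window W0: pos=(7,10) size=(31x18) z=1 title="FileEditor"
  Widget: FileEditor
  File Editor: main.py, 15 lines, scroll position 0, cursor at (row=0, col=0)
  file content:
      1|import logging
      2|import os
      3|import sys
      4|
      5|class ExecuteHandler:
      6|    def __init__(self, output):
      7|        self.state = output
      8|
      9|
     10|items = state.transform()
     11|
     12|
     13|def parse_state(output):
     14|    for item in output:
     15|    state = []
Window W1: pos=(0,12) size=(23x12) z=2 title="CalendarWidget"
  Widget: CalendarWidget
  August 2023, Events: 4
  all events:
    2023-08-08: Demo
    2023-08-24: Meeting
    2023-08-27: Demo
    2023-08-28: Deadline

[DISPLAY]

                                   
                                   
                                   
                                   
                                   
                                   
                                   
                                   
┏━━━━━━━━━━━━━━━━━━━━━━━━━━━━━┓    
┃ FileEditor                  ┃    
━━━━━━━━━━━━━━━┓──────────────┨    
darWidget      ┃             ▲┃    
───────────────┨             █┃    
ugust 2023     ┃             ░┃    
We Th Fr Sa Su ┃             ░┃    
 2  3  4  5  6 ┃ndler:       ░┃    
  9 10 11 12 13┃_(self, outpu░┃    
16 17 18 19 20 ┃ate = output ░┃    
23 24* 25 26 27┃             ░┃    
 30 31         ┃             ░┃    
               ┃ransform()   ░┃    
━━━━━━━━━━━━━━━┛             ░┃    
┃                            ░┃    
┃def parse_state(output):    ░┃    


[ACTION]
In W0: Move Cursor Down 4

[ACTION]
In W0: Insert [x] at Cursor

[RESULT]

                                   
                                   
                                   
                                   
                                   
                                   
                                   
                                   
┏━━━━━━━━━━━━━━━━━━━━━━━━━━━━━┓    
┃ FileEditor                  ┃    
━━━━━━━━━━━━━━━┓──────────────┨    
darWidget      ┃             ▲┃    
───────────────┨             █┃    
ugust 2023     ┃             ░┃    
We Th Fr Sa Su ┃             ░┃    
 2  3  4  5  6 ┃andler:      ░┃    
  9 10 11 12 13┃_(self, outpu░┃    
16 17 18 19 20 ┃ate = output ░┃    
23 24* 25 26 27┃             ░┃    
 30 31         ┃             ░┃    
               ┃ransform()   ░┃    
━━━━━━━━━━━━━━━┛             ░┃    
┃                            ░┃    
┃def parse_state(output):    ░┃    


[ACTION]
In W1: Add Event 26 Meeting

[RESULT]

                                   
                                   
                                   
                                   
                                   
                                   
                                   
                                   
┏━━━━━━━━━━━━━━━━━━━━━━━━━━━━━┓    
┃ FileEditor                  ┃    
━━━━━━━━━━━━━━━┓──────────────┨    
darWidget      ┃             ▲┃    
───────────────┨             █┃    
ugust 2023     ┃             ░┃    
We Th Fr Sa Su ┃             ░┃    
 2  3  4  5  6 ┃andler:      ░┃    
  9 10 11 12 13┃_(self, outpu░┃    
16 17 18 19 20 ┃ate = output ░┃    
23 24* 25 26* 2┃             ░┃    
 30 31         ┃             ░┃    
               ┃ransform()   ░┃    
━━━━━━━━━━━━━━━┛             ░┃    
┃                            ░┃    
┃def parse_state(output):    ░┃    


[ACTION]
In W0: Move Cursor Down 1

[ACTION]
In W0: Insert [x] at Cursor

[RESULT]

                                   
                                   
                                   
                                   
                                   
                                   
                                   
                                   
┏━━━━━━━━━━━━━━━━━━━━━━━━━━━━━┓    
┃ FileEditor                  ┃    
━━━━━━━━━━━━━━━┓──────────────┨    
darWidget      ┃             ▲┃    
───────────────┨             █┃    
ugust 2023     ┃             ░┃    
We Th Fr Sa Su ┃             ░┃    
 2  3  4  5  6 ┃andler:      ░┃    
  9 10 11 12 13┃__(self, outp░┃    
16 17 18 19 20 ┃ate = output ░┃    
23 24* 25 26* 2┃             ░┃    
 30 31         ┃             ░┃    
               ┃ransform()   ░┃    
━━━━━━━━━━━━━━━┛             ░┃    
┃                            ░┃    
┃def parse_state(output):    ░┃    


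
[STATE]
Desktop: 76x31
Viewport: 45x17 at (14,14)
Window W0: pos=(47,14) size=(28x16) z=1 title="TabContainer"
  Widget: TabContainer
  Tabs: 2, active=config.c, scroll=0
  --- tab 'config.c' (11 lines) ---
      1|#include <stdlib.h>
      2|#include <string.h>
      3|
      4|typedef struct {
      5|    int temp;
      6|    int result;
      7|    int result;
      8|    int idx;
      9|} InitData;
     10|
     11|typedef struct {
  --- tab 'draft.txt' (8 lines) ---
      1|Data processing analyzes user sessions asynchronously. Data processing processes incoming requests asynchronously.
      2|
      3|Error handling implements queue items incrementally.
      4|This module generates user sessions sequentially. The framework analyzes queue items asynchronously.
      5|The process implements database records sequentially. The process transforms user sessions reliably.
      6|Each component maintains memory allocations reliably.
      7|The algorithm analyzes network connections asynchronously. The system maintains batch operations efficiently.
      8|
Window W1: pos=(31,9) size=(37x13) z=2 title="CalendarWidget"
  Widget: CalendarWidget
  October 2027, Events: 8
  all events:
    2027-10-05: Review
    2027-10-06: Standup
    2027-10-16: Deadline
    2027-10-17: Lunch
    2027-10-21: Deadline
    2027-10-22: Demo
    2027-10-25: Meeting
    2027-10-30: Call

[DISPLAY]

                 ┃             1  2  3       
                 ┃ 4  5*  6*  7  8  9 10     
                 ┃11 12 13 14 15 16* 17*     
                 ┃18 19 20 21* 22* 23 24     
                 ┃25* 26 27 28 29 30* 31     
                 ┃                           
                 ┃                           
                 ┗━━━━━━━━━━━━━━━━━━━━━━━━━━━
                                 ┃typedef str
                                 ┃    int tem
                                 ┃    int res
                                 ┃    int res
                                 ┃    int idx
                                 ┃} InitData;
                                 ┃           
                                 ┗━━━━━━━━━━━
                                             


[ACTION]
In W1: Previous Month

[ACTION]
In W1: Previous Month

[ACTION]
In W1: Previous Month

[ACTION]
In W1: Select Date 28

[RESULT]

                 ┃          1  2  3  4       
                 ┃ 5  6  7  8  9 10 11       
                 ┃12 13 14 15 16 17 18       
                 ┃19 20 21 22 23 24 25       
                 ┃26 27 [28] 29 30 31        
                 ┃                           
                 ┃                           
                 ┗━━━━━━━━━━━━━━━━━━━━━━━━━━━
                                 ┃typedef str
                                 ┃    int tem
                                 ┃    int res
                                 ┃    int res
                                 ┃    int idx
                                 ┃} InitData;
                                 ┃           
                                 ┗━━━━━━━━━━━
                                             


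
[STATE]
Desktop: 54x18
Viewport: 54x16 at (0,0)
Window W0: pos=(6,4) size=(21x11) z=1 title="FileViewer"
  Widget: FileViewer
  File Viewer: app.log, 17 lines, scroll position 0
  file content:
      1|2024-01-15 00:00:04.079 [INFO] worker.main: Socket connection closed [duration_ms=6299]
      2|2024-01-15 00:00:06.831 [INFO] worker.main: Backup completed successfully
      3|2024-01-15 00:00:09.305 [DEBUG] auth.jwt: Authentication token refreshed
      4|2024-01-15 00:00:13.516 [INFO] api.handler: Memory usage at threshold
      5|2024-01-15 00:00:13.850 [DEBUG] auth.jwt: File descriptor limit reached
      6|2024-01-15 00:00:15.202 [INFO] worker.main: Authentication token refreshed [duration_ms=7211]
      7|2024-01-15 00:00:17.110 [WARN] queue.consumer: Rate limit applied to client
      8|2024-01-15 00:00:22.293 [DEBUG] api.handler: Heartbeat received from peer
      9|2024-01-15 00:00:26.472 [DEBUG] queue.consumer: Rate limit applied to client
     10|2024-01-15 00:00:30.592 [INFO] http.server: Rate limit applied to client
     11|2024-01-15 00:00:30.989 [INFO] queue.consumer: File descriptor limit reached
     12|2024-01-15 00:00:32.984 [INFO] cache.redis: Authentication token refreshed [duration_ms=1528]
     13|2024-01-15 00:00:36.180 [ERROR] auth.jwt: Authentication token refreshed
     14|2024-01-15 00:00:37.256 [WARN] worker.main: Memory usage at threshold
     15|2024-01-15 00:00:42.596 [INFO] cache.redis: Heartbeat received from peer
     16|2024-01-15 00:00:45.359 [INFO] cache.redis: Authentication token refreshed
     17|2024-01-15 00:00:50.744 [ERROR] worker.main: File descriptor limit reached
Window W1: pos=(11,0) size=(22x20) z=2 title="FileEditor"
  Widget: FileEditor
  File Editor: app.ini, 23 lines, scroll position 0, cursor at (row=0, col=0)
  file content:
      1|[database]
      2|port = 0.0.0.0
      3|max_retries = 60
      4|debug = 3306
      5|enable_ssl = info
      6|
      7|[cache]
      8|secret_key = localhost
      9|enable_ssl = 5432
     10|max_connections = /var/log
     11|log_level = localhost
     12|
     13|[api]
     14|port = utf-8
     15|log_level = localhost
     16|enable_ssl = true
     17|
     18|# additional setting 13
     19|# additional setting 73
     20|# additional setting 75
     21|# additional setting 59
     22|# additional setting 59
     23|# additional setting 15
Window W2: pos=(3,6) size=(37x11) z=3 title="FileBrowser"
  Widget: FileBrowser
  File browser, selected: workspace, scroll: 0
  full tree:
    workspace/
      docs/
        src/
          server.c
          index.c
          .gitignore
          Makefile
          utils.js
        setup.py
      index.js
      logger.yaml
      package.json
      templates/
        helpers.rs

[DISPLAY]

           ┏━━━━━━━━━━━━━━━━━━━━┓                     
           ┃ FileEditor         ┃                     
           ┠────────────────────┨                     
           ┃█database]         ▲┃                     
      ┏━━━━┃port = 0.0.0.0     █┃                     
      ┃ Fil┃max_retries = 60   ░┃                     
   ┏━━━━━━━━━━━━━━━━━━━━━━━━━━━━━━━━━━━┓              
   ┃ FileBrowser                       ┃              
   ┠───────────────────────────────────┨              
   ┃> [-] workspace/                   ┃              
   ┃    [+] docs/                      ┃              
   ┃    index.js                       ┃              
   ┃    logger.yaml                    ┃              
   ┃    package.json                   ┃              
   ┃    [+] templates/                 ┃              
   ┃                                   ┃              


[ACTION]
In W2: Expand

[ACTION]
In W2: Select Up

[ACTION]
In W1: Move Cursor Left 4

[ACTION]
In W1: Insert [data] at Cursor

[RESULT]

           ┏━━━━━━━━━━━━━━━━━━━━┓                     
           ┃ FileEditor         ┃                     
           ┠────────────────────┨                     
           ┃data█database]     ▲┃                     
      ┏━━━━┃port = 0.0.0.0     █┃                     
      ┃ Fil┃max_retries = 60   ░┃                     
   ┏━━━━━━━━━━━━━━━━━━━━━━━━━━━━━━━━━━━┓              
   ┃ FileBrowser                       ┃              
   ┠───────────────────────────────────┨              
   ┃> [-] workspace/                   ┃              
   ┃    [+] docs/                      ┃              
   ┃    index.js                       ┃              
   ┃    logger.yaml                    ┃              
   ┃    package.json                   ┃              
   ┃    [+] templates/                 ┃              
   ┃                                   ┃              


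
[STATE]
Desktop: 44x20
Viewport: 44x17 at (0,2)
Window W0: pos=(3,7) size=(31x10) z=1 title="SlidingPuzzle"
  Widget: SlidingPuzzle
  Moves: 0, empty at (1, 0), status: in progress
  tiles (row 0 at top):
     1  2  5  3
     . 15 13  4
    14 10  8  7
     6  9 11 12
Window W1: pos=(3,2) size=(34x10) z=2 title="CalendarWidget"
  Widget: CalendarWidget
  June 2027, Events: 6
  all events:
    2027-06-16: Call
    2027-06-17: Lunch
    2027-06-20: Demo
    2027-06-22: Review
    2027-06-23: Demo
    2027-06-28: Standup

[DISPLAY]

   ┏━━━━━━━━━━━━━━━━━━━━━━━━━━━━━━━━┓       
   ┃ CalendarWidget                 ┃       
   ┠────────────────────────────────┨       
   ┃           June 2027            ┃       
   ┃Mo Tu We Th Fr Sa Su            ┃       
   ┃    1  2  3  4  5  6            ┃       
   ┃ 7  8  9 10 11 12 13            ┃       
   ┃14 15 16* 17* 18 19 20*         ┃       
   ┃21 22* 23* 24 25 26 27          ┃       
   ┗━━━━━━━━━━━━━━━━━━━━━━━━━━━━━━━━┛       
   ┃├────┼────┼────┼────┤        ┃          
   ┃│    │ 15 │ 13 │  4 │        ┃          
   ┃├────┼────┼────┼────┤        ┃          
   ┃│ 14 │ 10 │  8 │  7 │        ┃          
   ┗━━━━━━━━━━━━━━━━━━━━━━━━━━━━━┛          
                                            
                                            


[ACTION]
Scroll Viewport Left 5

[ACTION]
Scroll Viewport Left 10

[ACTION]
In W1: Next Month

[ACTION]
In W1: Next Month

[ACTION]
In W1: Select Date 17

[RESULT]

   ┏━━━━━━━━━━━━━━━━━━━━━━━━━━━━━━━━┓       
   ┃ CalendarWidget                 ┃       
   ┠────────────────────────────────┨       
   ┃          August 2027           ┃       
   ┃Mo Tu We Th Fr Sa Su            ┃       
   ┃                   1            ┃       
   ┃ 2  3  4  5  6  7  8            ┃       
   ┃ 9 10 11 12 13 14 15            ┃       
   ┃16 [17] 18 19 20 21 22          ┃       
   ┗━━━━━━━━━━━━━━━━━━━━━━━━━━━━━━━━┛       
   ┃├────┼────┼────┼────┤        ┃          
   ┃│    │ 15 │ 13 │  4 │        ┃          
   ┃├────┼────┼────┼────┤        ┃          
   ┃│ 14 │ 10 │  8 │  7 │        ┃          
   ┗━━━━━━━━━━━━━━━━━━━━━━━━━━━━━┛          
                                            
                                            


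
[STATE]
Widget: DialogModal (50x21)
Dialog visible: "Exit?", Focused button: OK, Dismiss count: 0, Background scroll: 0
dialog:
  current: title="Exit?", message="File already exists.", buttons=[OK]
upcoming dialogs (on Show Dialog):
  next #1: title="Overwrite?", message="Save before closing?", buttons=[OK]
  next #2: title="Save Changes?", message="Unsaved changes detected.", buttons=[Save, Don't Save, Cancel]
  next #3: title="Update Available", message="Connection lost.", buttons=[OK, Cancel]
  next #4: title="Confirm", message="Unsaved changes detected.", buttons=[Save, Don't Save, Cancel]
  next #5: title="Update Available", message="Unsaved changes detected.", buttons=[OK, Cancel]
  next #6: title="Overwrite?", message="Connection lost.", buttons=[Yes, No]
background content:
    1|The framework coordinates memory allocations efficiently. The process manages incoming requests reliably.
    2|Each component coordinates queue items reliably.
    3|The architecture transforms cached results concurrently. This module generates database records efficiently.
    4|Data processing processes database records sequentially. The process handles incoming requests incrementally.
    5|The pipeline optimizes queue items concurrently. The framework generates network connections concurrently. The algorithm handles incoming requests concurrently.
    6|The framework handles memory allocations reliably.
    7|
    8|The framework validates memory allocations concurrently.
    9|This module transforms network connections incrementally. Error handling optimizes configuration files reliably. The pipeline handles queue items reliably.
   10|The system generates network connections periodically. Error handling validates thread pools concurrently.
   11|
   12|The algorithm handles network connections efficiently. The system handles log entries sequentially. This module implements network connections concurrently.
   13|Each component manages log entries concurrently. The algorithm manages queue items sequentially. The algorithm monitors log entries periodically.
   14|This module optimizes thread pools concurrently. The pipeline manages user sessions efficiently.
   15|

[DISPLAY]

The framework coordinates memory allocations effic
Each component coordinates queue items reliably.  
The architecture transforms cached results concurr
Data processing processes database records sequent
The pipeline optimizes queue items concurrently. T
The framework handles memory allocations reliably.
                                                  
The framework validates memory allocations concurr
This module t┌──────────────────────┐tions increme
The system ge│        Exit?         │ons periodica
             │ File already exists. │             
The algorithm│         [OK]         │ions efficien
Each componen└──────────────────────┘ncurrently. T
This module optimizes thread pools concurrently. T
                                                  
                                                  
                                                  
                                                  
                                                  
                                                  
                                                  


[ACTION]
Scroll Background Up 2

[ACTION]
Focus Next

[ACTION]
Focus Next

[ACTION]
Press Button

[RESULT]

The framework coordinates memory allocations effic
Each component coordinates queue items reliably.  
The architecture transforms cached results concurr
Data processing processes database records sequent
The pipeline optimizes queue items concurrently. T
The framework handles memory allocations reliably.
                                                  
The framework validates memory allocations concurr
This module transforms network connections increme
The system generates network connections periodica
                                                  
The algorithm handles network connections efficien
Each component manages log entries concurrently. T
This module optimizes thread pools concurrently. T
                                                  
                                                  
                                                  
                                                  
                                                  
                                                  
                                                  


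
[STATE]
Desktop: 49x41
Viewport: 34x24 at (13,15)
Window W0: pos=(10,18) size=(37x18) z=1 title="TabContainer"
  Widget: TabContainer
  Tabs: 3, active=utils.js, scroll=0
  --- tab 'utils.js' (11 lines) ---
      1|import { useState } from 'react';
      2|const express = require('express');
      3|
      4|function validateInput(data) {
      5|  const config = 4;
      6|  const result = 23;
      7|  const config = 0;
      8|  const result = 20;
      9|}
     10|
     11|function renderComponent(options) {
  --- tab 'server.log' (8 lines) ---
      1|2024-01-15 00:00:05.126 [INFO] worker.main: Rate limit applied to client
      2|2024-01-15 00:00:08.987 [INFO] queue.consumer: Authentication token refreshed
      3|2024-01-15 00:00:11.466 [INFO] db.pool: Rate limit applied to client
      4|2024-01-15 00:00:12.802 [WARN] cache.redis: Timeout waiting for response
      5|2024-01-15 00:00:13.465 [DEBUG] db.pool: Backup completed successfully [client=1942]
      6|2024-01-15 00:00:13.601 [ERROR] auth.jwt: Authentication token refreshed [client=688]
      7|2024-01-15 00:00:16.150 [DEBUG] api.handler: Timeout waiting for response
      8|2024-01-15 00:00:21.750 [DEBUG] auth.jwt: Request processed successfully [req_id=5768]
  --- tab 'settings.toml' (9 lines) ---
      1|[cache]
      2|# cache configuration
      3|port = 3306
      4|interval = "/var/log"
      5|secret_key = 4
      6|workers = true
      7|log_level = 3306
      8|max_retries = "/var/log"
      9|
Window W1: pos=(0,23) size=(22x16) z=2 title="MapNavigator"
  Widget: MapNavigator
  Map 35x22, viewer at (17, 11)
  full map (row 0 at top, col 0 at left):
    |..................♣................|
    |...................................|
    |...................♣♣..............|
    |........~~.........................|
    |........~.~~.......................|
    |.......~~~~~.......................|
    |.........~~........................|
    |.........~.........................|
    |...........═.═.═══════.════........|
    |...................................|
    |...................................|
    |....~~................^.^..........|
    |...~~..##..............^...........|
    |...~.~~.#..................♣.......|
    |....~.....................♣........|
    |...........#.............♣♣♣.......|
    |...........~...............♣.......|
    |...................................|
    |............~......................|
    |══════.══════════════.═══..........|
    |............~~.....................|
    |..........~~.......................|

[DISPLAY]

                                  
                                  
                                  
━━━━━━━━━━━━━━━━━━━━━━━━━━━━━━━━━┓
abContainer                      ┃
─────────────────────────────────┨
tils.js]│ server.log │ settings.t┃
─────────────────────────────────┃
━━━━━━━━┓eState } from 'react';  ┃
r       ┃ss = require('express');┃
────────┨                        ┃
........┃lidateInput(data) {     ┃
........┃fig = 4;                ┃
........┃ult = 23;               ┃
═══.════┃fig = 0;                ┃
........┃ult = 20;               ┃
........┃                        ┃
...^.^..┃                        ┃
....^...┃nderComponent(options) {┃
........┃                        ┃
.......♣┃━━━━━━━━━━━━━━━━━━━━━━━━┛
......♣♣┃                         
........┃                         
━━━━━━━━┛                         


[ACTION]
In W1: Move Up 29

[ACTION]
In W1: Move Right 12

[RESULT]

                                  
                                  
                                  
━━━━━━━━━━━━━━━━━━━━━━━━━━━━━━━━━┓
abContainer                      ┃
─────────────────────────────────┨
tils.js]│ server.log │ settings.t┃
─────────────────────────────────┃
━━━━━━━━┓eState } from 'react';  ┃
r       ┃ss = require('express');┃
────────┨                        ┃
        ┃lidateInput(data) {     ┃
        ┃fig = 4;                ┃
        ┃ult = 23;               ┃
        ┃fig = 0;                ┃
        ┃ult = 20;               ┃
        ┃                        ┃
....    ┃                        ┃
....    ┃nderComponent(options) {┃
....    ┃                        ┃
....    ┃━━━━━━━━━━━━━━━━━━━━━━━━┛
....    ┃                         
....    ┃                         
━━━━━━━━┛                         


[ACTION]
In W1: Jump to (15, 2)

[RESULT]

                                  
                                  
                                  
━━━━━━━━━━━━━━━━━━━━━━━━━━━━━━━━━┓
abContainer                      ┃
─────────────────────────────────┨
tils.js]│ server.log │ settings.t┃
─────────────────────────────────┃
━━━━━━━━┓eState } from 'react';  ┃
r       ┃ss = require('express');┃
────────┨                        ┃
        ┃lidateInput(data) {     ┃
        ┃fig = 4;                ┃
        ┃ult = 23;               ┃
        ┃fig = 0;                ┃
.♣......┃ult = 20;               ┃
........┃                        ┃
..♣♣....┃                        ┃
........┃nderComponent(options) {┃
........┃                        ┃
........┃━━━━━━━━━━━━━━━━━━━━━━━━┛
........┃                         
........┃                         
━━━━━━━━┛                         


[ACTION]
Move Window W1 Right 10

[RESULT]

                                  
                                  
                                  
━━━━━━━━━━━━━━━━━━━━━━━━━━━━━━━━━┓
abContainer                      ┃
─────────────────────────────────┨
tils.js]│ server.log │ settings.t┃
─────────────────────────────────┃
━━━━━━━━━━━━━━━━━━┓rom 'react';  ┃
apNavigator       ┃re('express');┃
──────────────────┨              ┃
                  ┃t(data) {     ┃
                  ┃              ┃
                  ┃              ┃
                  ┃              ┃
...........♣......┃              ┃
..................┃              ┃
........@...♣♣....┃              ┃
.~~...............┃ent(options) {┃
.~.~~.............┃              ┃
~~~~~.............┃━━━━━━━━━━━━━━┛
..~~..............┃               
..~...............┃               
━━━━━━━━━━━━━━━━━━┛               


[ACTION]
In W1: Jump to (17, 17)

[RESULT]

                                  
                                  
                                  
━━━━━━━━━━━━━━━━━━━━━━━━━━━━━━━━━┓
abContainer                      ┃
─────────────────────────────────┨
tils.js]│ server.log │ settings.t┃
─────────────────────────────────┃
━━━━━━━━━━━━━━━━━━┓rom 'react';  ┃
apNavigator       ┃re('express');┃
──────────────────┨              ┃
.............^.^..┃t(data) {     ┃
..............^...┃              ┃
..................┃              ┃
.................♣┃              ┃
..#.............♣♣┃              ┃
..~...............┃              ┃
........@.........┃              ┃
...~..............┃ent(options) {┃
════════════.═══..┃              ┃
...~~.............┃━━━━━━━━━━━━━━┛
.~~...............┃               
                  ┃               
━━━━━━━━━━━━━━━━━━┛               


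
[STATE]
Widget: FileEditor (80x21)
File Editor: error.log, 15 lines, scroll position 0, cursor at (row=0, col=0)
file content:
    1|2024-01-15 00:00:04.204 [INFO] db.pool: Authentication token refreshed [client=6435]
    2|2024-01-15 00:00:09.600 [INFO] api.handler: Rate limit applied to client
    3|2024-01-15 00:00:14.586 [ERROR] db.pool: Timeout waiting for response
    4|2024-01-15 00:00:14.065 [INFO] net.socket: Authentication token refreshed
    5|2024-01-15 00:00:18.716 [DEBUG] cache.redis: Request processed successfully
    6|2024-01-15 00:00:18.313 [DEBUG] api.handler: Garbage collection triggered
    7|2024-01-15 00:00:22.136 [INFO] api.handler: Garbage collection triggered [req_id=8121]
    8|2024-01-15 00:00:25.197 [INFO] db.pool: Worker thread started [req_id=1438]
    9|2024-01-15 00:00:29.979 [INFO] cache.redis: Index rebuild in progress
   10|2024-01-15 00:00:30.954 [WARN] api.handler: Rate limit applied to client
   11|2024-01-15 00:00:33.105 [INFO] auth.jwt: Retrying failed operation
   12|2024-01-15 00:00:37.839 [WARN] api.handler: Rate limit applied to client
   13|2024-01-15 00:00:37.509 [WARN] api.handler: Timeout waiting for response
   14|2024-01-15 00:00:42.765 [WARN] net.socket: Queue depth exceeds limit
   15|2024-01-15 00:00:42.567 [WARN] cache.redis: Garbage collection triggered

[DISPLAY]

█024-01-15 00:00:04.204 [INFO] db.pool: Authentication token refreshed [client=▲
2024-01-15 00:00:09.600 [INFO] api.handler: Rate limit applied to client       █
2024-01-15 00:00:14.586 [ERROR] db.pool: Timeout waiting for response          ░
2024-01-15 00:00:14.065 [INFO] net.socket: Authentication token refreshed      ░
2024-01-15 00:00:18.716 [DEBUG] cache.redis: Request processed successfully    ░
2024-01-15 00:00:18.313 [DEBUG] api.handler: Garbage collection triggered      ░
2024-01-15 00:00:22.136 [INFO] api.handler: Garbage collection triggered [req_i░
2024-01-15 00:00:25.197 [INFO] db.pool: Worker thread started [req_id=1438]    ░
2024-01-15 00:00:29.979 [INFO] cache.redis: Index rebuild in progress          ░
2024-01-15 00:00:30.954 [WARN] api.handler: Rate limit applied to client       ░
2024-01-15 00:00:33.105 [INFO] auth.jwt: Retrying failed operation             ░
2024-01-15 00:00:37.839 [WARN] api.handler: Rate limit applied to client       ░
2024-01-15 00:00:37.509 [WARN] api.handler: Timeout waiting for response       ░
2024-01-15 00:00:42.765 [WARN] net.socket: Queue depth exceeds limit           ░
2024-01-15 00:00:42.567 [WARN] cache.redis: Garbage collection triggered       ░
                                                                               ░
                                                                               ░
                                                                               ░
                                                                               ░
                                                                               ░
                                                                               ▼


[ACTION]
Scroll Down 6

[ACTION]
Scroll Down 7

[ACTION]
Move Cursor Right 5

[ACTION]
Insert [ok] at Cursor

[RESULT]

2024-ok█1-15 00:00:04.204 [INFO] db.pool: Authentication token refreshed [clien▲
2024-01-15 00:00:09.600 [INFO] api.handler: Rate limit applied to client       █
2024-01-15 00:00:14.586 [ERROR] db.pool: Timeout waiting for response          ░
2024-01-15 00:00:14.065 [INFO] net.socket: Authentication token refreshed      ░
2024-01-15 00:00:18.716 [DEBUG] cache.redis: Request processed successfully    ░
2024-01-15 00:00:18.313 [DEBUG] api.handler: Garbage collection triggered      ░
2024-01-15 00:00:22.136 [INFO] api.handler: Garbage collection triggered [req_i░
2024-01-15 00:00:25.197 [INFO] db.pool: Worker thread started [req_id=1438]    ░
2024-01-15 00:00:29.979 [INFO] cache.redis: Index rebuild in progress          ░
2024-01-15 00:00:30.954 [WARN] api.handler: Rate limit applied to client       ░
2024-01-15 00:00:33.105 [INFO] auth.jwt: Retrying failed operation             ░
2024-01-15 00:00:37.839 [WARN] api.handler: Rate limit applied to client       ░
2024-01-15 00:00:37.509 [WARN] api.handler: Timeout waiting for response       ░
2024-01-15 00:00:42.765 [WARN] net.socket: Queue depth exceeds limit           ░
2024-01-15 00:00:42.567 [WARN] cache.redis: Garbage collection triggered       ░
                                                                               ░
                                                                               ░
                                                                               ░
                                                                               ░
                                                                               ░
                                                                               ▼


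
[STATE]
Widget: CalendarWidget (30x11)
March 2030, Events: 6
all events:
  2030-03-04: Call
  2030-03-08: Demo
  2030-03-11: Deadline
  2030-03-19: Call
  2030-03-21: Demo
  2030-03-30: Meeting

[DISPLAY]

          March 2030          
Mo Tu We Th Fr Sa Su          
             1  2  3          
 4*  5  6  7  8*  9 10        
11* 12 13 14 15 16 17         
18 19* 20 21* 22 23 24        
25 26 27 28 29 30* 31         
                              
                              
                              
                              


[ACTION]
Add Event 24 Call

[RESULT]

          March 2030          
Mo Tu We Th Fr Sa Su          
             1  2  3          
 4*  5  6  7  8*  9 10        
11* 12 13 14 15 16 17         
18 19* 20 21* 22 23 24*       
25 26 27 28 29 30* 31         
                              
                              
                              
                              


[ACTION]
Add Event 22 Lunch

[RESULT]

          March 2030          
Mo Tu We Th Fr Sa Su          
             1  2  3          
 4*  5  6  7  8*  9 10        
11* 12 13 14 15 16 17         
18 19* 20 21* 22* 23 24*      
25 26 27 28 29 30* 31         
                              
                              
                              
                              


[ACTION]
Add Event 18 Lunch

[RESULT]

          March 2030          
Mo Tu We Th Fr Sa Su          
             1  2  3          
 4*  5  6  7  8*  9 10        
11* 12 13 14 15 16 17         
18* 19* 20 21* 22* 23 24*     
25 26 27 28 29 30* 31         
                              
                              
                              
                              


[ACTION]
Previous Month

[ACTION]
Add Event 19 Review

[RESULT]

        February 2030         
Mo Tu We Th Fr Sa Su          
             1  2  3          
 4  5  6  7  8  9 10          
11 12 13 14 15 16 17          
18 19* 20 21 22 23 24         
25 26 27 28                   
                              
                              
                              
                              


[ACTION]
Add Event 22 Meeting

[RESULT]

        February 2030         
Mo Tu We Th Fr Sa Su          
             1  2  3          
 4  5  6  7  8  9 10          
11 12 13 14 15 16 17          
18 19* 20 21 22* 23 24        
25 26 27 28                   
                              
                              
                              
                              


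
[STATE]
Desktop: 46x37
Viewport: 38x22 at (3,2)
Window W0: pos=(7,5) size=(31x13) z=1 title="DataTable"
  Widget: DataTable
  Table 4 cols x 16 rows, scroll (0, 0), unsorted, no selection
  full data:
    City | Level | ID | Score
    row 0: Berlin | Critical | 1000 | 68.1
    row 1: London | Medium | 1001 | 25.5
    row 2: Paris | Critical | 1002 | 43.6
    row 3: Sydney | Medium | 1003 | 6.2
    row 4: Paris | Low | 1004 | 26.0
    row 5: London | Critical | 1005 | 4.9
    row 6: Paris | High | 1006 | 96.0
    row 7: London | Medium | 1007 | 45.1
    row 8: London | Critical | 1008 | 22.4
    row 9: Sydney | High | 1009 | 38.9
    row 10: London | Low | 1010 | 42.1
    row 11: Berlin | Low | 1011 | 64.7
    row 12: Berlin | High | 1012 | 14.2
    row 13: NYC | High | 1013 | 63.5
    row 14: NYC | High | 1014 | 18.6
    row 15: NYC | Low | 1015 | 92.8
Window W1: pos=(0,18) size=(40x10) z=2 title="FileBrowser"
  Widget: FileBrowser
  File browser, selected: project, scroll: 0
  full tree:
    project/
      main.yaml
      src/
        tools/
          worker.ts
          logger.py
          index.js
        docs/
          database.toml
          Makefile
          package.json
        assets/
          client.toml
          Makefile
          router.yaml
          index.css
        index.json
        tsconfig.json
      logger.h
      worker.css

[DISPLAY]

                                      
                                      
                                      
    ┏━━━━━━━━━━━━━━━━━━━━━━━━━━━━━┓   
    ┃ DataTable                   ┃   
    ┠─────────────────────────────┨   
    ┃City  │Level   │ID  │Score   ┃   
    ┃──────┼────────┼────┼─────   ┃   
    ┃Berlin│Critical│1000│68.1    ┃   
    ┃London│Medium  │1001│25.5    ┃   
    ┃Paris │Critical│1002│43.6    ┃   
    ┃Sydney│Medium  │1003│6.2     ┃   
    ┃Paris │Low     │1004│26.0    ┃   
    ┃London│Critical│1005│4.9     ┃   
    ┃Paris │High    │1006│96.0    ┃   
    ┗━━━━━━━━━━━━━━━━━━━━━━━━━━━━━┛   
━━━━━━━━━━━━━━━━━━━━━━━━━━━━━━━━━━━━┓ 
ileBrowser                          ┃ 
────────────────────────────────────┨ 
[-] project/                        ┃ 
  main.yaml                         ┃ 
  [+] src/                          ┃ 


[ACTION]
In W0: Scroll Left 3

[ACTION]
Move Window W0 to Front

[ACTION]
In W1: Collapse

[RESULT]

                                      
                                      
                                      
    ┏━━━━━━━━━━━━━━━━━━━━━━━━━━━━━┓   
    ┃ DataTable                   ┃   
    ┠─────────────────────────────┨   
    ┃City  │Level   │ID  │Score   ┃   
    ┃──────┼────────┼────┼─────   ┃   
    ┃Berlin│Critical│1000│68.1    ┃   
    ┃London│Medium  │1001│25.5    ┃   
    ┃Paris │Critical│1002│43.6    ┃   
    ┃Sydney│Medium  │1003│6.2     ┃   
    ┃Paris │Low     │1004│26.0    ┃   
    ┃London│Critical│1005│4.9     ┃   
    ┃Paris │High    │1006│96.0    ┃   
    ┗━━━━━━━━━━━━━━━━━━━━━━━━━━━━━┛   
━━━━━━━━━━━━━━━━━━━━━━━━━━━━━━━━━━━━┓ 
ileBrowser                          ┃ 
────────────────────────────────────┨ 
[+] project/                        ┃ 
                                    ┃ 
                                    ┃ 
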